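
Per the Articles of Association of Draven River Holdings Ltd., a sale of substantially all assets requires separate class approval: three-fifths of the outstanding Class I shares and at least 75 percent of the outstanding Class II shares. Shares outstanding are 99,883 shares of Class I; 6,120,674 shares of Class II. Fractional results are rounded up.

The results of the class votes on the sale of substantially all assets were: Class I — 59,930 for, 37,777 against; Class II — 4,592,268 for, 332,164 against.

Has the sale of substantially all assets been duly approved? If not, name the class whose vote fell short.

Class I: 3/5 of 99883 = 59929.80, rounded up to 59930; 59,930 required, 59,930 in favor — approved.
Class II: 3/4 of 6120674 = 4590505.50, rounded up to 4590506; 4,590,506 required, 4,592,268 in favor — approved.

Approved — every class gave the required vote.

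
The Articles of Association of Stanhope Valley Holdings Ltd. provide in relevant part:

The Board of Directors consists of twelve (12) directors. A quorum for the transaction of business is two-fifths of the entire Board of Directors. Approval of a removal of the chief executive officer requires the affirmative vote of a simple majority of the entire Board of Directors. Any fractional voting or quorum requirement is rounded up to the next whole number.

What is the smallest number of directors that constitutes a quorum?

5

2/5 of 12 = 4.80, rounded up to 5.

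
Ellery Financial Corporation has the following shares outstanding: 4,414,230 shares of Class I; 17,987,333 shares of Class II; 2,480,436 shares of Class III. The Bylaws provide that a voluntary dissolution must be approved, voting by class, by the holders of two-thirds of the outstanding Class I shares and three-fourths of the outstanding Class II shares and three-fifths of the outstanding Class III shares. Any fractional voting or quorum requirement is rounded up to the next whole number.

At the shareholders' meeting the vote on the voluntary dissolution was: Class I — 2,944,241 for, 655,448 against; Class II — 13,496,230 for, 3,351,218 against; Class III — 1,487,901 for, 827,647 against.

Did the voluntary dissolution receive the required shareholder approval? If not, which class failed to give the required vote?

Class I: 2/3 of 4414230 = 2942820; 2,942,820 required, 2,944,241 in favor — approved.
Class II: 3/4 of 17987333 = 13490499.75, rounded up to 13490500; 13,490,500 required, 13,496,230 in favor — approved.
Class III: 3/5 of 2480436 = 1488261.60, rounded up to 1488262; 1,488,262 required, 1,487,901 in favor — not approved.

Not approved — the Class III shares did not give the required vote.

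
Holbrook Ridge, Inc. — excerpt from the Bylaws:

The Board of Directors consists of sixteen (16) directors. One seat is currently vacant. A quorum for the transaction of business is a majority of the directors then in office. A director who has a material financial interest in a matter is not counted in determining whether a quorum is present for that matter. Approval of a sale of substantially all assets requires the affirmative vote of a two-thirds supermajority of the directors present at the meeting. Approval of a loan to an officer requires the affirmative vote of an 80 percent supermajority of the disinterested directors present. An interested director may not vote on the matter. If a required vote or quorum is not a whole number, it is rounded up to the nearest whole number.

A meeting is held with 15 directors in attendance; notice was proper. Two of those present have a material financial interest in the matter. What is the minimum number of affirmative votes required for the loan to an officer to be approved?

The loan to an officer requires four-fifths of the disinterested directors present (15 − 2 = 13).
4/5 of 13 = 10.40, rounded up to 11.

11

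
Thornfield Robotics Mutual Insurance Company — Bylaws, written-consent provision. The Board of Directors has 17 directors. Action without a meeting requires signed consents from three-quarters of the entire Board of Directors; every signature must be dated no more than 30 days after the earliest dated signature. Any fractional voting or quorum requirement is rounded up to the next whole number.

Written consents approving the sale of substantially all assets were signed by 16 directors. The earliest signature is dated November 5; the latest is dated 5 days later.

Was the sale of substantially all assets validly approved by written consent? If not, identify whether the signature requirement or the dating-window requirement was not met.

Effective — both the signature and dating-window requirements are satisfied.

Signatures required: three-quarters of 17 — 3/4 of 17 = 12.75, rounded up to 13, so 13 needed; 16 signed. Sufficient.
Dating window: the latest signature is 5 days after the earliest; the limit is 30 days. Within the window.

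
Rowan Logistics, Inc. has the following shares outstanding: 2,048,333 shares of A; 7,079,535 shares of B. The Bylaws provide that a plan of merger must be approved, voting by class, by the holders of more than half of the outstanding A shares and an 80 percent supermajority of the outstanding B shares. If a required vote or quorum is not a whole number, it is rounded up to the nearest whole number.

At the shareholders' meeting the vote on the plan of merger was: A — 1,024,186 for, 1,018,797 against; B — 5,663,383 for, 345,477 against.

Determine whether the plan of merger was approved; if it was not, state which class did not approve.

A: a majority of 2048333 is 1024167; 1,024,167 required, 1,024,186 in favor — approved.
B: 4/5 of 7079535 = 5663628; 5,663,628 required, 5,663,383 in favor — not approved.

Not approved — the B shares did not give the required vote.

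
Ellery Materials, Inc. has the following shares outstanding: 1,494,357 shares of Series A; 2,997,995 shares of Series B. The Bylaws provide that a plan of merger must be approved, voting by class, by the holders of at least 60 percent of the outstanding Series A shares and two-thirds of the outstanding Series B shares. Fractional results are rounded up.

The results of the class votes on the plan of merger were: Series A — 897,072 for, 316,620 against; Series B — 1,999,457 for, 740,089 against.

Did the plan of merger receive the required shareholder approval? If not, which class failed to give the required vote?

Series A: 3/5 of 1494357 = 896614.20, rounded up to 896615; 896,615 required, 897,072 in favor — approved.
Series B: 2/3 of 2997995 = 1998663.33, rounded up to 1998664; 1,998,664 required, 1,999,457 in favor — approved.

Approved — every class gave the required vote.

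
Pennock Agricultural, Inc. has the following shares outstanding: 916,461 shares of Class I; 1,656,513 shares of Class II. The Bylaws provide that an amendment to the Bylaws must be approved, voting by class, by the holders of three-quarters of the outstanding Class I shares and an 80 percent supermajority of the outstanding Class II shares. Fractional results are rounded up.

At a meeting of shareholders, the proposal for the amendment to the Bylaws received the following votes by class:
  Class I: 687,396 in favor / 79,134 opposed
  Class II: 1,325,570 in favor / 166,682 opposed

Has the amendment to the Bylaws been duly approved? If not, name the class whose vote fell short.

Approved — every class gave the required vote.

Class I: 3/4 of 916461 = 687345.75, rounded up to 687346; 687,346 required, 687,396 in favor — approved.
Class II: 4/5 of 1656513 = 1325210.40, rounded up to 1325211; 1,325,211 required, 1,325,570 in favor — approved.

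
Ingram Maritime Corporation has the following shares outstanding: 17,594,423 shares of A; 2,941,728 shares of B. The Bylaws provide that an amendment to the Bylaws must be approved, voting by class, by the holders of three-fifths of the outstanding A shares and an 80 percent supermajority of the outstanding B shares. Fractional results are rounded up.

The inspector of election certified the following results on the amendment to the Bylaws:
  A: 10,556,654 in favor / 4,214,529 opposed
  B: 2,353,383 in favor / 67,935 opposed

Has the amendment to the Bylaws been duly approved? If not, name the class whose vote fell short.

A: 3/5 of 17594423 = 10556653.80, rounded up to 10556654; 10,556,654 required, 10,556,654 in favor — approved.
B: 4/5 of 2941728 = 2353382.40, rounded up to 2353383; 2,353,383 required, 2,353,383 in favor — approved.

Approved — every class gave the required vote.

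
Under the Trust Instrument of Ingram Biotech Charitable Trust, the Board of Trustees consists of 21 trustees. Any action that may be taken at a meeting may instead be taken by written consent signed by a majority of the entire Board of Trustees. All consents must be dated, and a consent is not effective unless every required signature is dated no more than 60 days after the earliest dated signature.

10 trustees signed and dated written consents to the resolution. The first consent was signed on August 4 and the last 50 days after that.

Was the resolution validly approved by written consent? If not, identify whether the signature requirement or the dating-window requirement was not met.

Signatures required: a majority of 21 — a majority of 21 is 11, so 11 needed; 10 signed. Insufficient.
Dating window: the latest signature is 50 days after the earliest; the limit is 60 days. Within the window.

Not effective — insufficient signatures.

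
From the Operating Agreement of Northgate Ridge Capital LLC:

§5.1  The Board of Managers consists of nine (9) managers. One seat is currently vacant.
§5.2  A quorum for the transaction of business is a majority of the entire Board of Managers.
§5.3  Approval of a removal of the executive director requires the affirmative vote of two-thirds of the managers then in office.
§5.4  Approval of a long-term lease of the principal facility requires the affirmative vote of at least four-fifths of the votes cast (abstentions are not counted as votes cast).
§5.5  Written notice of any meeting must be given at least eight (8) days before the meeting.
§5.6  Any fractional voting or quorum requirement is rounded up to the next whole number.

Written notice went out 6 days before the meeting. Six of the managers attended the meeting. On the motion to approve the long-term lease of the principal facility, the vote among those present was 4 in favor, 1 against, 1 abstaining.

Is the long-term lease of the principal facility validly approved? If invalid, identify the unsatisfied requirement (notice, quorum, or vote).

Invalid — notice requirement not satisfied.

Notice: 6 days given; 8 required (6 < 8). Not satisfied.
Quorum: 6 present; quorum is 5. Satisfied.
Vote: the long-term lease of the principal facility requires four-fifths of the votes cast (6 present − 1 abstaining = 5). 4/5 of 5 = 4, so 4 affirmative votes are needed; 4 voted in favor. Satisfied.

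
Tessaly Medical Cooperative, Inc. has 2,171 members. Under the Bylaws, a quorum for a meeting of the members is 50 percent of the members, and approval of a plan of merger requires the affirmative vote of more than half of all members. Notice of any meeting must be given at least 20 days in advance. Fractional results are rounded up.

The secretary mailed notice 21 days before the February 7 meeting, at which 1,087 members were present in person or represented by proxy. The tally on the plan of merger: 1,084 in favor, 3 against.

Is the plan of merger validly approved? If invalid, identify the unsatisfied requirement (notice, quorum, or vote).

Notice: 21 days given; 20 required. Satisfied.
Quorum: 50% of 2,171 = 1,085.50, rounded up to 1,086; 1,087 present. Satisfied.
Vote: requires a majority of all members (2,171); a majority of 2171 is 1086, so 1,086 needed; 1,084 in favor. Not satisfied.

Invalid — vote requirement not satisfied.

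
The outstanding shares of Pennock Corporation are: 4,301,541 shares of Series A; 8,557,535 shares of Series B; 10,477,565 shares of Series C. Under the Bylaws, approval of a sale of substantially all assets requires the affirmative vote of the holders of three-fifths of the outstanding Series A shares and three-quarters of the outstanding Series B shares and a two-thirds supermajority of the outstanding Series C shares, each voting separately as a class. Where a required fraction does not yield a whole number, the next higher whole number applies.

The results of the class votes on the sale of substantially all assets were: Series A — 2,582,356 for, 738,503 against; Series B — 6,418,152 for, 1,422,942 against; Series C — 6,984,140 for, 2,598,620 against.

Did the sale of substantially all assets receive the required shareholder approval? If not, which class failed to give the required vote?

Not approved — the Series C shares did not give the required vote.

Series A: 3/5 of 4301541 = 2580924.60, rounded up to 2580925; 2,580,925 required, 2,582,356 in favor — approved.
Series B: 3/4 of 8557535 = 6418151.25, rounded up to 6418152; 6,418,152 required, 6,418,152 in favor — approved.
Series C: 2/3 of 10477565 = 6985043.33, rounded up to 6985044; 6,985,044 required, 6,984,140 in favor — not approved.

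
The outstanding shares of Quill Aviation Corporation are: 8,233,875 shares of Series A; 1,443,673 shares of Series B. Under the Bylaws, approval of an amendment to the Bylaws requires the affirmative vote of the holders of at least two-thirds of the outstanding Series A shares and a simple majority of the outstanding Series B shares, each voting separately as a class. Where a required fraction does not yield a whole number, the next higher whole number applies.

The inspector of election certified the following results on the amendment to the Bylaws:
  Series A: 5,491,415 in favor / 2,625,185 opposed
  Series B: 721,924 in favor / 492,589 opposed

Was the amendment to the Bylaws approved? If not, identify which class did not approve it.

Approved — every class gave the required vote.

Series A: 2/3 of 8233875 = 5489250; 5,489,250 required, 5,491,415 in favor — approved.
Series B: a majority of 1443673 is 721837; 721,837 required, 721,924 in favor — approved.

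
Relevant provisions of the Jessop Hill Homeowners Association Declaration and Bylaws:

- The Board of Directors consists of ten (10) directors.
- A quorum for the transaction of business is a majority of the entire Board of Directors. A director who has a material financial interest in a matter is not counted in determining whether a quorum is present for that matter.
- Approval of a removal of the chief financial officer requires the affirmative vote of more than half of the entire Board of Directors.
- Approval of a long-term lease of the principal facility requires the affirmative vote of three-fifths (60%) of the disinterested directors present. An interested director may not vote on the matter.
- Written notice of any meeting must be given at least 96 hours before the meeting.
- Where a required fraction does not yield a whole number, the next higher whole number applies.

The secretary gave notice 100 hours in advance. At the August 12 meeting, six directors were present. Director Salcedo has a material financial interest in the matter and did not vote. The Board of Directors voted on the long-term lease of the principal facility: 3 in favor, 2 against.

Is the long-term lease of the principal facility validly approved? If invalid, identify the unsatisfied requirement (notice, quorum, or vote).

Invalid — quorum requirement not satisfied.

Notice: 100 hours given; 96 required (100 ≥ 96). Satisfied.
Quorum: 6 present, but the 1 interested director does not count, leaving 5. Quorum is 6. Not satisfied.
Vote: the long-term lease of the principal facility requires three-fifths of the disinterested directors present (6 − 1 = 5). 3/5 of 5 = 3, so 3 affirmative votes are needed; 3 voted in favor. Satisfied. (Moot — without a quorum no business can be validly transacted.)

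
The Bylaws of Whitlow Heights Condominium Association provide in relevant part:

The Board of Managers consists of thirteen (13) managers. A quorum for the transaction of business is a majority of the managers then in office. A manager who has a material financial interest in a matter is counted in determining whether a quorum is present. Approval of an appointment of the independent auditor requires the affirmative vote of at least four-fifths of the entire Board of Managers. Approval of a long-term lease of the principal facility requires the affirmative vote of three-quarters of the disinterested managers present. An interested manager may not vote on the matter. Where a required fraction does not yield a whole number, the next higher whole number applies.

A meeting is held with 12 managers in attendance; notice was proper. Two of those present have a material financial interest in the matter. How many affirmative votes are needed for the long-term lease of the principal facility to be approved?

The long-term lease of the principal facility requires three-fourths of the disinterested managers present (12 − 2 = 10).
3/4 of 10 = 7.50, rounded up to 8.

8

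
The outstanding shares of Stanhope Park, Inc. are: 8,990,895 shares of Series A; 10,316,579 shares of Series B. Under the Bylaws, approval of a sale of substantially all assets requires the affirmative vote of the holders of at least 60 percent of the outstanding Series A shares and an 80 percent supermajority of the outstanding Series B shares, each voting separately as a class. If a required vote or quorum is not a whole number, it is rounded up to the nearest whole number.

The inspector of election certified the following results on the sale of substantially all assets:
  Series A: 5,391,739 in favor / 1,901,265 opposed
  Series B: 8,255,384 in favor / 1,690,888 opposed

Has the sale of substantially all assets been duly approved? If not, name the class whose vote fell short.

Series A: 3/5 of 8990895 = 5394537; 5,394,537 required, 5,391,739 in favor — not approved.
Series B: 4/5 of 10316579 = 8253263.20, rounded up to 8253264; 8,253,264 required, 8,255,384 in favor — approved.

Not approved — the Series A shares did not give the required vote.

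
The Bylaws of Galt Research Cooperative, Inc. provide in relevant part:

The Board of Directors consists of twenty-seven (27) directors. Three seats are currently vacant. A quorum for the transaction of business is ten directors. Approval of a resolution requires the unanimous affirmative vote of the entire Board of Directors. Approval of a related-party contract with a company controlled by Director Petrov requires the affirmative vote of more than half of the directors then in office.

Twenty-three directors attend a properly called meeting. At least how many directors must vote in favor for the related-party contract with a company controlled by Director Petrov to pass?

13

The related-party contract with a company controlled by Director Petrov requires a majority of the directors then in office (24).
A majority of 24 is 13.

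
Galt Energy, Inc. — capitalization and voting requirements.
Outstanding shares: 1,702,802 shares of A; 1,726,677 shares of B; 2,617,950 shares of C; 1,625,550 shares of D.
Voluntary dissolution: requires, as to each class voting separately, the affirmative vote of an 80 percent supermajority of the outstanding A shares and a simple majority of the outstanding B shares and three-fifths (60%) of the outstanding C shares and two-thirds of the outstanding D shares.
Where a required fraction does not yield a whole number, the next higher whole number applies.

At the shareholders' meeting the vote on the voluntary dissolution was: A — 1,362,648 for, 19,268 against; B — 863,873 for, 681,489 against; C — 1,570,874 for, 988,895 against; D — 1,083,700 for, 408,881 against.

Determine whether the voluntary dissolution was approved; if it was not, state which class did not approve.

A: 4/5 of 1702802 = 1362241.60, rounded up to 1362242; 1,362,242 required, 1,362,648 in favor — approved.
B: a majority of 1726677 is 863339; 863,339 required, 863,873 in favor — approved.
C: 3/5 of 2617950 = 1570770; 1,570,770 required, 1,570,874 in favor — approved.
D: 2/3 of 1625550 = 1083700; 1,083,700 required, 1,083,700 in favor — approved.

Approved — every class gave the required vote.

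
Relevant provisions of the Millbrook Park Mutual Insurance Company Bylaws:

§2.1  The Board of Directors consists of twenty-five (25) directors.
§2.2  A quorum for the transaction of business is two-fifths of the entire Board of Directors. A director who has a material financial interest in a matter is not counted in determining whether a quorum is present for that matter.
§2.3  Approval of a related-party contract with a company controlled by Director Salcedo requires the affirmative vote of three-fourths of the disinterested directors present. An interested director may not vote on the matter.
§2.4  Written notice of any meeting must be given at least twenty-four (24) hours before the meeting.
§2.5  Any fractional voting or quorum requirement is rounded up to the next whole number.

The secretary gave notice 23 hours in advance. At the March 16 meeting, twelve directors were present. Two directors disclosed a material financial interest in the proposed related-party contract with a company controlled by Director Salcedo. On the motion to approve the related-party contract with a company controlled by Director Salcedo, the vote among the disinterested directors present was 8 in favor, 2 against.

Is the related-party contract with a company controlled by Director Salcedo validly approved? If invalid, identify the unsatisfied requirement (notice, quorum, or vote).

Notice: 23 hours given; 24 required (23 < 24). Not satisfied.
Quorum: 12 present, but the 2 interested directors do not count, leaving 10. Quorum is 10. Satisfied.
Vote: the related-party contract with a company controlled by Director Salcedo requires three-fourths of the disinterested directors present (12 − 2 = 10). 3/4 of 10 = 7.50, rounded up to 8, so 8 affirmative votes are needed; 8 voted in favor. Satisfied.

Invalid — notice requirement not satisfied.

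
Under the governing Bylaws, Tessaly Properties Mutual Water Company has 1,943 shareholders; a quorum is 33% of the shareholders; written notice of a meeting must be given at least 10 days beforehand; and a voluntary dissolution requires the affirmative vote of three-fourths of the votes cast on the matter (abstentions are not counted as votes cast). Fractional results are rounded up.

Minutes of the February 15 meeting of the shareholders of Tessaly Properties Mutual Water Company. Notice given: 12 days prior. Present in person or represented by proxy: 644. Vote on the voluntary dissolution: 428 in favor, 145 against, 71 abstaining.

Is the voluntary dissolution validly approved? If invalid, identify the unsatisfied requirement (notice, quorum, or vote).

Notice: 12 days given; 10 required. Satisfied.
Quorum: 33% of 1,943 = 641.19, rounded up to 642; 644 present. Satisfied.
Vote: requires three-fourths of the votes cast (644 − 71 abstaining = 573); 3/4 of 573 = 429.75, rounded up to 430, so 430 needed; 428 in favor. Not satisfied.

Invalid — vote requirement not satisfied.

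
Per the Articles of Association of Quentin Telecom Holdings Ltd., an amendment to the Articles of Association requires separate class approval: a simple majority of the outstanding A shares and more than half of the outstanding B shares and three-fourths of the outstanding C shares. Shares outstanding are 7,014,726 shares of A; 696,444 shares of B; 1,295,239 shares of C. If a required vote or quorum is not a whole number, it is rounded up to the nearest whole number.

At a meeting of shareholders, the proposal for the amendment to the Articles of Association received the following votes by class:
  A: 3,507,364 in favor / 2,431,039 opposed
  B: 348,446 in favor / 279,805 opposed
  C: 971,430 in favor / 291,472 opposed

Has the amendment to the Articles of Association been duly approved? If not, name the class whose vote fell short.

Approved — every class gave the required vote.

A: a majority of 7014726 is 3507364; 3,507,364 required, 3,507,364 in favor — approved.
B: a majority of 696444 is 348223; 348,223 required, 348,446 in favor — approved.
C: 3/4 of 1295239 = 971429.25, rounded up to 971430; 971,430 required, 971,430 in favor — approved.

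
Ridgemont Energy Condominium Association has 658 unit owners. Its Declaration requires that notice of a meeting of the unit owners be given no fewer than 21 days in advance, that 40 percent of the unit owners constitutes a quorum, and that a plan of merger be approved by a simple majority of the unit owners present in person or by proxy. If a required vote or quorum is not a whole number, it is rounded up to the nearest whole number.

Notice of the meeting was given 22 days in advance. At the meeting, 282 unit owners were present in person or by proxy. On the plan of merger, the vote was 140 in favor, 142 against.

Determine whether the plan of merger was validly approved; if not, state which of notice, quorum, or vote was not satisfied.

Notice: 22 days given; 21 required. Satisfied.
Quorum: 40% of 658 = 263.20, rounded up to 264; 282 present. Satisfied.
Vote: requires a majority of those present (282); a majority of 282 is 142, so 142 needed; 140 in favor. Not satisfied.

Invalid — vote requirement not satisfied.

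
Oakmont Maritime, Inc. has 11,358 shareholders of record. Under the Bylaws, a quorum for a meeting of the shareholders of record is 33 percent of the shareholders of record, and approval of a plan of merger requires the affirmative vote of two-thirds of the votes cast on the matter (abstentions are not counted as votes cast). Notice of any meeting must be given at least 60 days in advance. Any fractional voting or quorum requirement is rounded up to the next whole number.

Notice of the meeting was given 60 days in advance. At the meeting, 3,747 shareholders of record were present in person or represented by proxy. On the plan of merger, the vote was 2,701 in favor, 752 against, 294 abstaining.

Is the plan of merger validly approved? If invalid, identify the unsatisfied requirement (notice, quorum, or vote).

Notice: 60 days given; 60 required. Satisfied.
Quorum: 33% of 11,358 = 3,748.14, rounded up to 3,749; 3,747 present. Not satisfied.
Vote: requires two-thirds of the votes cast (3,747 − 294 abstaining = 3,453); 2/3 of 3453 = 2302, so 2,302 needed; 2,701 in favor. Satisfied.

Invalid — quorum requirement not satisfied.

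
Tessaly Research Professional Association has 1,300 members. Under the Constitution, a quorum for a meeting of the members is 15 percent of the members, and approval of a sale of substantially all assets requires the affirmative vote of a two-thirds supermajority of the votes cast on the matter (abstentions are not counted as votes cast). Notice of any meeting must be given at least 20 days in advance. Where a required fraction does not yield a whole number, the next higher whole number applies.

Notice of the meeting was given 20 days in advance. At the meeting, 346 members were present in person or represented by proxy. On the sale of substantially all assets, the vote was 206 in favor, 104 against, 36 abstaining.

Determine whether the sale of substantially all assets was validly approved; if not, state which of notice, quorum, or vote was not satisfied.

Notice: 20 days given; 20 required. Satisfied.
Quorum: 15% of 1,300 = 195; 346 present. Satisfied.
Vote: requires two-thirds of the votes cast (346 − 36 abstaining = 310); 2/3 of 310 = 206.67, rounded up to 207, so 207 needed; 206 in favor. Not satisfied.

Invalid — vote requirement not satisfied.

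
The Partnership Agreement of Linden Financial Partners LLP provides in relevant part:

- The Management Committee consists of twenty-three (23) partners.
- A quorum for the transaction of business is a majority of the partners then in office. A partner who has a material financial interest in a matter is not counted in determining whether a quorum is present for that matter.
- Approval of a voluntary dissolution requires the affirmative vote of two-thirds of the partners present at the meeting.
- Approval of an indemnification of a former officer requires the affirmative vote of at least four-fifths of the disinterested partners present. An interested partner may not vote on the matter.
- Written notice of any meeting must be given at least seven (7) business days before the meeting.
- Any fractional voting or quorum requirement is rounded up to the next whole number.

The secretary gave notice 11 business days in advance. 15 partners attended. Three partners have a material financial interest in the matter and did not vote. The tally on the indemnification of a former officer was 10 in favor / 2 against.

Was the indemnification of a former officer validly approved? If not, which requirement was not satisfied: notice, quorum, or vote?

Valid — all requirements satisfied.

Notice: 11 business days given; 7 required (11 ≥ 7). Satisfied.
Quorum: 15 present, but the 3 interested partners do not count, leaving 12. Quorum is 12. Satisfied.
Vote: the indemnification of a former officer requires four-fifths of the disinterested partners present (15 − 3 = 12). 4/5 of 12 = 9.60, rounded up to 10, so 10 affirmative votes are needed; 10 voted in favor. Satisfied.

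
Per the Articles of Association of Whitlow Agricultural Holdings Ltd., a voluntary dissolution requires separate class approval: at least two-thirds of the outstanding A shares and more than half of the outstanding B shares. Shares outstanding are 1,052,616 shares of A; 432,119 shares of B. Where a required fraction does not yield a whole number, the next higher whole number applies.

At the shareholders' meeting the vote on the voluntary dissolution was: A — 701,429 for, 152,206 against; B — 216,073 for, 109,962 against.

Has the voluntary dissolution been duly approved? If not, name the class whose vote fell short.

Not approved — the A shares did not give the required vote.

A: 2/3 of 1052616 = 701744; 701,744 required, 701,429 in favor — not approved.
B: a majority of 432119 is 216060; 216,060 required, 216,073 in favor — approved.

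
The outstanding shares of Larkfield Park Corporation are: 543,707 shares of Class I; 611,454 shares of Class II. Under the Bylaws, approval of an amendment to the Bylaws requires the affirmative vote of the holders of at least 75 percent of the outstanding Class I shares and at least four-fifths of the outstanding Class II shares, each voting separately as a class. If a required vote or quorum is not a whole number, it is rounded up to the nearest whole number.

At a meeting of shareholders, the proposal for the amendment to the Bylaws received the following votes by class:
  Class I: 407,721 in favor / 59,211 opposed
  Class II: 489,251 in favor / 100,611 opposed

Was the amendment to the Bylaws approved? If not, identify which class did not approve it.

Class I: 3/4 of 543707 = 407780.25, rounded up to 407781; 407,781 required, 407,721 in favor — not approved.
Class II: 4/5 of 611454 = 489163.20, rounded up to 489164; 489,164 required, 489,251 in favor — approved.

Not approved — the Class I shares did not give the required vote.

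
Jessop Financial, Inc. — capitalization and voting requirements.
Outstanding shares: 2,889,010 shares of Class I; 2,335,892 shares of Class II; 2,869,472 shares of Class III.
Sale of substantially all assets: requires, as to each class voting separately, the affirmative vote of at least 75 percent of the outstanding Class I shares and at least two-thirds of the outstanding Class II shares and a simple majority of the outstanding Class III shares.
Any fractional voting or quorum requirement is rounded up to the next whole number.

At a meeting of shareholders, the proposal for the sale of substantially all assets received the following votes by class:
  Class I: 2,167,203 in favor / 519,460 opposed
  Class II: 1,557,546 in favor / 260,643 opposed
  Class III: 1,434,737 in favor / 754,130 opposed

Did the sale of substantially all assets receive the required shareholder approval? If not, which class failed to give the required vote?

Approved — every class gave the required vote.

Class I: 3/4 of 2889010 = 2166757.50, rounded up to 2166758; 2,166,758 required, 2,167,203 in favor — approved.
Class II: 2/3 of 2335892 = 1557261.33, rounded up to 1557262; 1,557,262 required, 1,557,546 in favor — approved.
Class III: a majority of 2869472 is 1434737; 1,434,737 required, 1,434,737 in favor — approved.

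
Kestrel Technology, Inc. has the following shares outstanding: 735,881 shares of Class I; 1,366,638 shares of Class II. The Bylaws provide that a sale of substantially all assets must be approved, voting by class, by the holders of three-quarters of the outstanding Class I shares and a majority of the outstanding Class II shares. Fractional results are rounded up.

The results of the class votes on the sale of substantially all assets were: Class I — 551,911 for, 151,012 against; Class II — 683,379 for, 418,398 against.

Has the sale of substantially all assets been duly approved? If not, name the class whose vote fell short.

Approved — every class gave the required vote.

Class I: 3/4 of 735881 = 551910.75, rounded up to 551911; 551,911 required, 551,911 in favor — approved.
Class II: a majority of 1366638 is 683320; 683,320 required, 683,379 in favor — approved.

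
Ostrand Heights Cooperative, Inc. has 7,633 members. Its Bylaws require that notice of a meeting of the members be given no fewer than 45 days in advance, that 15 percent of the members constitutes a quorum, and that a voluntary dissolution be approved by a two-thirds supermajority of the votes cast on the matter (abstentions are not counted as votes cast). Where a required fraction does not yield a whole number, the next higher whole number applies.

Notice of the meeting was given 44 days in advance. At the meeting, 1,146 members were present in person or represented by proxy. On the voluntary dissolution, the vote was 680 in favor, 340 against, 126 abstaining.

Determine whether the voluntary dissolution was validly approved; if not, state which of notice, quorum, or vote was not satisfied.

Invalid — notice requirement not satisfied.

Notice: 44 days given; 45 required. Not satisfied.
Quorum: 15% of 7,633 = 1,144.95, rounded up to 1,145; 1,146 present. Satisfied.
Vote: requires two-thirds of the votes cast (1,146 − 126 abstaining = 1,020); 2/3 of 1020 = 680, so 680 needed; 680 in favor. Satisfied.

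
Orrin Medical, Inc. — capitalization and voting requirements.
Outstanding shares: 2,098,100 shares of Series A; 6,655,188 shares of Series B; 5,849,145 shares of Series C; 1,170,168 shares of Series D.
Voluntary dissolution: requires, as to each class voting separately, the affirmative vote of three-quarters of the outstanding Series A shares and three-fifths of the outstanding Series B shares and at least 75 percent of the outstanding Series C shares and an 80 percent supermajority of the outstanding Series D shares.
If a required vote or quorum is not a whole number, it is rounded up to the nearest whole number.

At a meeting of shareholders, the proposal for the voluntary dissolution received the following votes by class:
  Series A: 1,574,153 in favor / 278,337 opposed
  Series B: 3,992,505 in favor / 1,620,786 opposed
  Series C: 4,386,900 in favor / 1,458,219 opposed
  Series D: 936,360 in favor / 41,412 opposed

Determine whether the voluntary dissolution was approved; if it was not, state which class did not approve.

Series A: 3/4 of 2098100 = 1573575; 1,573,575 required, 1,574,153 in favor — approved.
Series B: 3/5 of 6655188 = 3993112.80, rounded up to 3993113; 3,993,113 required, 3,992,505 in favor — not approved.
Series C: 3/4 of 5849145 = 4386858.75, rounded up to 4386859; 4,386,859 required, 4,386,900 in favor — approved.
Series D: 4/5 of 1170168 = 936134.40, rounded up to 936135; 936,135 required, 936,360 in favor — approved.

Not approved — the Series B shares did not give the required vote.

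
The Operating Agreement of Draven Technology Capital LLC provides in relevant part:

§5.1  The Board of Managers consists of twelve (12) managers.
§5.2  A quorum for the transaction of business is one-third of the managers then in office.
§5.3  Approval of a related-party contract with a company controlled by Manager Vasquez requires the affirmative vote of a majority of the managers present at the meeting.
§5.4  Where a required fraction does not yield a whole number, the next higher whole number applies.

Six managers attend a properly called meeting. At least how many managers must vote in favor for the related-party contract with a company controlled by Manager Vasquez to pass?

4

The related-party contract with a company controlled by Manager Vasquez requires a majority of the managers present (6).
A majority of 6 is 4.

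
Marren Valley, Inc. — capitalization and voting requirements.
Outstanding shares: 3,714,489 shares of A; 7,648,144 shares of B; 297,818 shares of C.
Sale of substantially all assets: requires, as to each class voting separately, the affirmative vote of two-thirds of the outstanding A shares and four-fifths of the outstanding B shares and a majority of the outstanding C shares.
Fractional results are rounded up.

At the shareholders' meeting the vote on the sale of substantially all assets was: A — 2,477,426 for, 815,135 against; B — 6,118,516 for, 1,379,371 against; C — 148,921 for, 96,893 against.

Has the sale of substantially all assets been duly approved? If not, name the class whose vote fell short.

Approved — every class gave the required vote.

A: 2/3 of 3714489 = 2476326; 2,476,326 required, 2,477,426 in favor — approved.
B: 4/5 of 7648144 = 6118515.20, rounded up to 6118516; 6,118,516 required, 6,118,516 in favor — approved.
C: a majority of 297818 is 148910; 148,910 required, 148,921 in favor — approved.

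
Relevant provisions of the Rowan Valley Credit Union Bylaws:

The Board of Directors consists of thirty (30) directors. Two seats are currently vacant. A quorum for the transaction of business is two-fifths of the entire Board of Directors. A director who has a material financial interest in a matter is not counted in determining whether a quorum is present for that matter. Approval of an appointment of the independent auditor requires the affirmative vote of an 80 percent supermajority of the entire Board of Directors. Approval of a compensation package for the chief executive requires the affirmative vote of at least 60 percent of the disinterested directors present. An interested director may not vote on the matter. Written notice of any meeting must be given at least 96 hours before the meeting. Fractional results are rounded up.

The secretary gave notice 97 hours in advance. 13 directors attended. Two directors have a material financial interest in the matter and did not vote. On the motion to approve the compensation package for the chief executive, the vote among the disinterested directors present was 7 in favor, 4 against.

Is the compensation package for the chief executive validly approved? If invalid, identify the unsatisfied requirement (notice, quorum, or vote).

Notice: 97 hours given; 96 required (97 ≥ 96). Satisfied.
Quorum: 13 present, but the 2 interested directors do not count, leaving 11. Quorum is 12. Not satisfied.
Vote: the compensation package for the chief executive requires three-fifths of the disinterested directors present (13 − 2 = 11). 3/5 of 11 = 6.60, rounded up to 7, so 7 affirmative votes are needed; 7 voted in favor. Satisfied. (Moot — without a quorum no business can be validly transacted.)

Invalid — quorum requirement not satisfied.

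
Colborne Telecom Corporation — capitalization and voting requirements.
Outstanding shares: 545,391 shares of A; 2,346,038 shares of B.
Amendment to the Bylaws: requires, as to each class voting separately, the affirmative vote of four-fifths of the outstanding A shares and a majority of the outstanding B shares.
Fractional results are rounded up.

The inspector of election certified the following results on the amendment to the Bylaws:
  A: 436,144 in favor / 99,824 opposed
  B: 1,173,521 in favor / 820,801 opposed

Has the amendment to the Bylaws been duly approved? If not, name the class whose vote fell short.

A: 4/5 of 545391 = 436312.80, rounded up to 436313; 436,313 required, 436,144 in favor — not approved.
B: a majority of 2346038 is 1173020; 1,173,020 required, 1,173,521 in favor — approved.

Not approved — the A shares did not give the required vote.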